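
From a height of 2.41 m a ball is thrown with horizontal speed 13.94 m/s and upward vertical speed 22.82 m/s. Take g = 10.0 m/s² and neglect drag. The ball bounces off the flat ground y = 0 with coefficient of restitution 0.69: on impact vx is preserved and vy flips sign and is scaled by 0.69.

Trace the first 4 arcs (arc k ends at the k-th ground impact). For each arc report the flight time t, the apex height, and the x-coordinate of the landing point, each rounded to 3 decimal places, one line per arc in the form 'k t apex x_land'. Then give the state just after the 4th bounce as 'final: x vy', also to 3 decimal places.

1 4.667 28.448 65.062
2 3.292 13.544 110.948
3 2.271 6.448 142.609
4 1.567 3.070 164.455
final: 164.455 5.407

Arc 1: start y=2.410, vy=22.820 → t=4.667, apex=28.448, x_land=65.062, impact vy=-23.853
  bounce: vy ← 0.69·23.853 = 16.458
Arc 2: start y=0.000, vy=16.458 → t=3.292, apex=13.544, x_land=110.948, impact vy=-16.458
  bounce: vy ← 0.69·16.458 = 11.356
Arc 3: start y=0.000, vy=11.356 → t=2.271, apex=6.448, x_land=142.609, impact vy=-11.356
  bounce: vy ← 0.69·11.356 = 7.836
Arc 4: start y=0.000, vy=7.836 → t=1.567, apex=3.070, x_land=164.455, impact vy=-7.836
  bounce: vy ← 0.69·7.836 = 5.407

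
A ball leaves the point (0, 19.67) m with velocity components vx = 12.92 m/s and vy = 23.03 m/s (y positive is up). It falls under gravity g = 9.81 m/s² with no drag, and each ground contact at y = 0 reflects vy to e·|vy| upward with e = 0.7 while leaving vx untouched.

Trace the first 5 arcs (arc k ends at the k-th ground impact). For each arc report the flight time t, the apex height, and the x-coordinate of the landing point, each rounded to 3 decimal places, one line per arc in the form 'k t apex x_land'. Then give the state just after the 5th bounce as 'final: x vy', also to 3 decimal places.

Arc 1: start y=19.670, vy=23.030 → t=5.433, apex=46.703, x_land=70.198, impact vy=-30.271
  bounce: vy ← 0.7·30.271 = 21.189
Arc 2: start y=0.000, vy=21.189 → t=4.320, apex=22.884, x_land=126.012, impact vy=-21.189
  bounce: vy ← 0.7·21.189 = 14.833
Arc 3: start y=0.000, vy=14.833 → t=3.024, apex=11.213, x_land=165.082, impact vy=-14.833
  bounce: vy ← 0.7·14.833 = 10.383
Arc 4: start y=0.000, vy=10.383 → t=2.117, apex=5.495, x_land=192.430, impact vy=-10.383
  bounce: vy ← 0.7·10.383 = 7.268
Arc 5: start y=0.000, vy=7.268 → t=1.482, apex=2.692, x_land=211.575, impact vy=-7.268
  bounce: vy ← 0.7·7.268 = 5.088

1 5.433 46.703 70.198
2 4.320 22.884 126.012
3 3.024 11.213 165.082
4 2.117 5.495 192.430
5 1.482 2.692 211.575
final: 211.575 5.088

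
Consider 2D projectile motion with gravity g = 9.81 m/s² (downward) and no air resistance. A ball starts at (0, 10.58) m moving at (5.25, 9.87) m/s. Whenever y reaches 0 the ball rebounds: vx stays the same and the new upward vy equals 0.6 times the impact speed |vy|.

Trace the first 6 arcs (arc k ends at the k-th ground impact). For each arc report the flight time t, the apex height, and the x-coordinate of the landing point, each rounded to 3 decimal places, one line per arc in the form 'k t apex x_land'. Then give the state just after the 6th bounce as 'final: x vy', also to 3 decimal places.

Arc 1: start y=10.580, vy=9.870 → t=2.786, apex=15.545, x_land=14.628, impact vy=-17.464
  bounce: vy ← 0.6·17.464 = 10.478
Arc 2: start y=0.000, vy=10.478 → t=2.136, apex=5.596, x_land=25.844, impact vy=-10.478
  bounce: vy ← 0.6·10.478 = 6.287
Arc 3: start y=0.000, vy=6.287 → t=1.282, apex=2.015, x_land=32.573, impact vy=-6.287
  bounce: vy ← 0.6·6.287 = 3.772
Arc 4: start y=0.000, vy=3.772 → t=0.769, apex=0.725, x_land=36.611, impact vy=-3.772
  bounce: vy ← 0.6·3.772 = 2.263
Arc 5: start y=0.000, vy=2.263 → t=0.461, apex=0.261, x_land=39.033, impact vy=-2.263
  bounce: vy ← 0.6·2.263 = 1.358
Arc 6: start y=0.000, vy=1.358 → t=0.277, apex=0.094, x_land=40.487, impact vy=-1.358
  bounce: vy ← 0.6·1.358 = 0.815

1 2.786 15.545 14.628
2 2.136 5.596 25.844
3 1.282 2.015 32.573
4 0.769 0.725 36.611
5 0.461 0.261 39.033
6 0.277 0.094 40.487
final: 40.487 0.815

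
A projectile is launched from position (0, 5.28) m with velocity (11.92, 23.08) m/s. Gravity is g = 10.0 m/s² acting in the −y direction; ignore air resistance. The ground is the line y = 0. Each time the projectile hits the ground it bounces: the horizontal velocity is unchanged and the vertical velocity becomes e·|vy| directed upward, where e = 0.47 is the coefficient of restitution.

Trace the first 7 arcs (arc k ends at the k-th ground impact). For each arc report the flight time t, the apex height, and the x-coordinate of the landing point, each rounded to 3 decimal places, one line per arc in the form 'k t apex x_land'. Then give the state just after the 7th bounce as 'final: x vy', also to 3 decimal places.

1 4.834 31.914 57.626
2 2.375 7.050 85.935
3 1.116 1.557 99.239
4 0.525 0.344 105.493
5 0.247 0.076 108.432
6 0.116 0.017 109.813
7 0.054 0.004 110.462
final: 110.462 0.128

Arc 1: start y=5.280, vy=23.080 → t=4.834, apex=31.914, x_land=57.626, impact vy=-25.264
  bounce: vy ← 0.47·25.264 = 11.874
Arc 2: start y=0.000, vy=11.874 → t=2.375, apex=7.050, x_land=85.935, impact vy=-11.874
  bounce: vy ← 0.47·11.874 = 5.581
Arc 3: start y=0.000, vy=5.581 → t=1.116, apex=1.557, x_land=99.239, impact vy=-5.581
  bounce: vy ← 0.47·5.581 = 2.623
Arc 4: start y=0.000, vy=2.623 → t=0.525, apex=0.344, x_land=105.493, impact vy=-2.623
  bounce: vy ← 0.47·2.623 = 1.233
Arc 5: start y=0.000, vy=1.233 → t=0.247, apex=0.076, x_land=108.432, impact vy=-1.233
  bounce: vy ← 0.47·1.233 = 0.579
Arc 6: start y=0.000, vy=0.579 → t=0.116, apex=0.017, x_land=109.813, impact vy=-0.579
  bounce: vy ← 0.47·0.579 = 0.272
Arc 7: start y=0.000, vy=0.272 → t=0.054, apex=0.004, x_land=110.462, impact vy=-0.272
  bounce: vy ← 0.47·0.272 = 0.128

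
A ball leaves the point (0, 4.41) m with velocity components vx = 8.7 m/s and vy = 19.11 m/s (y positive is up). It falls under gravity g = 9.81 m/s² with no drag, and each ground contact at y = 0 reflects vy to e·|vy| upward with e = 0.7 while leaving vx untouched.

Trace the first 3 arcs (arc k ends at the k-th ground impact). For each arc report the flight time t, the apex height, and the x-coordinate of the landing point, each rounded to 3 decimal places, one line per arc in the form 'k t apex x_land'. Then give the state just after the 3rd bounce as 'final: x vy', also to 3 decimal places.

1 4.115 23.023 35.796
2 3.033 11.281 62.185
3 2.123 5.528 80.657
final: 80.657 7.290

Arc 1: start y=4.410, vy=19.110 → t=4.115, apex=23.023, x_land=35.796, impact vy=-21.254
  bounce: vy ← 0.7·21.254 = 14.878
Arc 2: start y=0.000, vy=14.878 → t=3.033, apex=11.281, x_land=62.185, impact vy=-14.878
  bounce: vy ← 0.7·14.878 = 10.414
Arc 3: start y=0.000, vy=10.414 → t=2.123, apex=5.528, x_land=80.657, impact vy=-10.414
  bounce: vy ← 0.7·10.414 = 7.290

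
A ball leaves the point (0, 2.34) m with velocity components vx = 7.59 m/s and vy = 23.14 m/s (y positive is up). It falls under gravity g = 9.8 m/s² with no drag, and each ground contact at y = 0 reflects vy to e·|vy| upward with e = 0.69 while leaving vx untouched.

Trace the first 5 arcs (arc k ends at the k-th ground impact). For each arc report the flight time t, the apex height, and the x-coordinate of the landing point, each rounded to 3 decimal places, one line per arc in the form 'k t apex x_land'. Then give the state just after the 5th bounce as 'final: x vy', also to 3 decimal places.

Arc 1: start y=2.340, vy=23.140 → t=4.821, apex=29.659, x_land=36.595, impact vy=-24.111
  bounce: vy ← 0.69·24.111 = 16.636
Arc 2: start y=0.000, vy=16.636 → t=3.395, apex=14.121, x_land=62.365, impact vy=-16.636
  bounce: vy ← 0.69·16.636 = 11.479
Arc 3: start y=0.000, vy=11.479 → t=2.343, apex=6.723, x_land=80.145, impact vy=-11.479
  bounce: vy ← 0.69·11.479 = 7.921
Arc 4: start y=0.000, vy=7.921 → t=1.616, apex=3.201, x_land=92.414, impact vy=-7.921
  bounce: vy ← 0.69·7.921 = 5.465
Arc 5: start y=0.000, vy=5.465 → t=1.115, apex=1.524, x_land=100.880, impact vy=-5.465
  bounce: vy ← 0.69·5.465 = 3.771

1 4.821 29.659 36.595
2 3.395 14.121 62.365
3 2.343 6.723 80.145
4 1.616 3.201 92.414
5 1.115 1.524 100.880
final: 100.880 3.771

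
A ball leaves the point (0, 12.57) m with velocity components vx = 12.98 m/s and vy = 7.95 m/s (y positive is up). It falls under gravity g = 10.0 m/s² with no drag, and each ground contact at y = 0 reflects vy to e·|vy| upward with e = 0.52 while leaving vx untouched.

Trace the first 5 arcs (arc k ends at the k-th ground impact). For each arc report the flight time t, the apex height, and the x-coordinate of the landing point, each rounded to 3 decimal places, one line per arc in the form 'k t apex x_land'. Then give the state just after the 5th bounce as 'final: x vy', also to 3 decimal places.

1 2.569 15.730 33.342
2 1.845 4.253 57.285
3 0.959 1.150 69.736
4 0.499 0.311 76.210
5 0.259 0.084 79.577
final: 79.577 0.674

Arc 1: start y=12.570, vy=7.950 → t=2.569, apex=15.730, x_land=33.342, impact vy=-17.737
  bounce: vy ← 0.52·17.737 = 9.223
Arc 2: start y=0.000, vy=9.223 → t=1.845, apex=4.253, x_land=57.285, impact vy=-9.223
  bounce: vy ← 0.52·9.223 = 4.796
Arc 3: start y=0.000, vy=4.796 → t=0.959, apex=1.150, x_land=69.736, impact vy=-4.796
  bounce: vy ← 0.52·4.796 = 2.494
Arc 4: start y=0.000, vy=2.494 → t=0.499, apex=0.311, x_land=76.210, impact vy=-2.494
  bounce: vy ← 0.52·2.494 = 1.297
Arc 5: start y=0.000, vy=1.297 → t=0.259, apex=0.084, x_land=79.577, impact vy=-1.297
  bounce: vy ← 0.52·1.297 = 0.674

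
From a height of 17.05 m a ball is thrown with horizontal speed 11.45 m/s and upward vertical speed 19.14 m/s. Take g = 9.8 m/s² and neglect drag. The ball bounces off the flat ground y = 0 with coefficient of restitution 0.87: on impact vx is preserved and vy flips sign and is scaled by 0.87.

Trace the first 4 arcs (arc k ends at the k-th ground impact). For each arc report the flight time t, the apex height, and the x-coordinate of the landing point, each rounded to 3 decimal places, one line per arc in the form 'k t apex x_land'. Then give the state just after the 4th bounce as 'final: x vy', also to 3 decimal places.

Arc 1: start y=17.050, vy=19.140 → t=4.654, apex=35.741, x_land=53.286, impact vy=-26.467
  bounce: vy ← 0.87·26.467 = 23.027
Arc 2: start y=0.000, vy=23.027 → t=4.699, apex=27.052, x_land=107.093, impact vy=-23.027
  bounce: vy ← 0.87·23.027 = 20.033
Arc 3: start y=0.000, vy=20.033 → t=4.088, apex=20.476, x_land=153.905, impact vy=-20.033
  bounce: vy ← 0.87·20.033 = 17.429
Arc 4: start y=0.000, vy=17.429 → t=3.557, apex=15.498, x_land=194.632, impact vy=-17.429
  bounce: vy ← 0.87·17.429 = 15.163

1 4.654 35.741 53.286
2 4.699 27.052 107.093
3 4.088 20.476 153.905
4 3.557 15.498 194.632
final: 194.632 15.163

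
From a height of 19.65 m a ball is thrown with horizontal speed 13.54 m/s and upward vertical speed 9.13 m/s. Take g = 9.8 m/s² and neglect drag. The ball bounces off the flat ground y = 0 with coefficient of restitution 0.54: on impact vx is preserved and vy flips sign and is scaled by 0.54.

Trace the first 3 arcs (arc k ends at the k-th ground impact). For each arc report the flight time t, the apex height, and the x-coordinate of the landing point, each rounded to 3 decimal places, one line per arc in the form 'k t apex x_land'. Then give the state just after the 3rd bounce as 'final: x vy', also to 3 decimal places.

Arc 1: start y=19.650, vy=9.130 → t=3.140, apex=23.903, x_land=42.519, impact vy=-21.645
  bounce: vy ← 0.54·21.645 = 11.688
Arc 2: start y=0.000, vy=11.688 → t=2.385, apex=6.970, x_land=74.817, impact vy=-11.688
  bounce: vy ← 0.54·11.688 = 6.312
Arc 3: start y=0.000, vy=6.312 → t=1.288, apex=2.032, x_land=92.258, impact vy=-6.312
  bounce: vy ← 0.54·6.312 = 3.408

1 3.140 23.903 42.519
2 2.385 6.970 74.817
3 1.288 2.032 92.258
final: 92.258 3.408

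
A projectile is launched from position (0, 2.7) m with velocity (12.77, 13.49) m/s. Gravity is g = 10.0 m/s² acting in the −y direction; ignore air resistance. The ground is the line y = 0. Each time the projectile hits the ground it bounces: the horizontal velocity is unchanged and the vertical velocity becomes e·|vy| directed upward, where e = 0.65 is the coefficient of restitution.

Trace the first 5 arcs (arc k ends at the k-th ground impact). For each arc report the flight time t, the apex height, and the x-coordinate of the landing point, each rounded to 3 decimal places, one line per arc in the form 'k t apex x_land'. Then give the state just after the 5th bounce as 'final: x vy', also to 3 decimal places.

Arc 1: start y=2.700, vy=13.490 → t=2.885, apex=11.799, x_land=36.844, impact vy=-15.362
  bounce: vy ← 0.65·15.362 = 9.985
Arc 2: start y=0.000, vy=9.985 → t=1.997, apex=4.985, x_land=62.345, impact vy=-9.985
  bounce: vy ← 0.65·9.985 = 6.490
Arc 3: start y=0.000, vy=6.490 → t=1.298, apex=2.106, x_land=78.922, impact vy=-6.490
  bounce: vy ← 0.65·6.490 = 4.219
Arc 4: start y=0.000, vy=4.219 → t=0.844, apex=0.890, x_land=89.696, impact vy=-4.219
  bounce: vy ← 0.65·4.219 = 2.742
Arc 5: start y=0.000, vy=2.742 → t=0.548, apex=0.376, x_land=96.700, impact vy=-2.742
  bounce: vy ← 0.65·2.742 = 1.782

1 2.885 11.799 36.844
2 1.997 4.985 62.345
3 1.298 2.106 78.922
4 0.844 0.890 89.696
5 0.548 0.376 96.700
final: 96.700 1.782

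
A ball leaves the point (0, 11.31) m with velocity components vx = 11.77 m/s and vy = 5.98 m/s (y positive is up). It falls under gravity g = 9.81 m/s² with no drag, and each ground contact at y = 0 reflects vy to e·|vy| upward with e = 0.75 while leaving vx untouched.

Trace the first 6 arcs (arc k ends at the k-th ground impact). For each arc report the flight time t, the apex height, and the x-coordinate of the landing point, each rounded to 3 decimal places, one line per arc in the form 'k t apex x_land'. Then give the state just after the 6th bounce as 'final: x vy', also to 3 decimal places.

1 2.246 13.133 26.434
2 2.454 7.387 55.322
3 1.841 4.155 76.989
4 1.381 2.337 93.238
5 1.035 1.315 105.426
6 0.777 0.740 114.566
final: 114.566 2.857

Arc 1: start y=11.310, vy=5.980 → t=2.246, apex=13.133, x_land=26.434, impact vy=-16.052
  bounce: vy ← 0.75·16.052 = 12.039
Arc 2: start y=0.000, vy=12.039 → t=2.454, apex=7.387, x_land=55.322, impact vy=-12.039
  bounce: vy ← 0.75·12.039 = 9.029
Arc 3: start y=0.000, vy=9.029 → t=1.841, apex=4.155, x_land=76.989, impact vy=-9.029
  bounce: vy ← 0.75·9.029 = 6.772
Arc 4: start y=0.000, vy=6.772 → t=1.381, apex=2.337, x_land=93.238, impact vy=-6.772
  bounce: vy ← 0.75·6.772 = 5.079
Arc 5: start y=0.000, vy=5.079 → t=1.035, apex=1.315, x_land=105.426, impact vy=-5.079
  bounce: vy ← 0.75·5.079 = 3.809
Arc 6: start y=0.000, vy=3.809 → t=0.777, apex=0.740, x_land=114.566, impact vy=-3.809
  bounce: vy ← 0.75·3.809 = 2.857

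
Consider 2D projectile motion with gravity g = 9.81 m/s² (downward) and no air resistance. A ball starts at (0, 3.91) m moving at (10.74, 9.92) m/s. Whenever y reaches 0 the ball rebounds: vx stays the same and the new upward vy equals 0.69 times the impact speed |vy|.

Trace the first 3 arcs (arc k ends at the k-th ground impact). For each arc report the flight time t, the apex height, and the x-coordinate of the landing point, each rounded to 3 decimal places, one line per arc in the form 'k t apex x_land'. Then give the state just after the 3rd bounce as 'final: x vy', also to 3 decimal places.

1 2.360 8.926 25.348
2 1.862 4.249 45.342
3 1.284 2.023 59.137
final: 59.137 4.347

Arc 1: start y=3.910, vy=9.920 → t=2.360, apex=8.926, x_land=25.348, impact vy=-13.233
  bounce: vy ← 0.69·13.233 = 9.131
Arc 2: start y=0.000, vy=9.131 → t=1.862, apex=4.249, x_land=45.342, impact vy=-9.131
  bounce: vy ← 0.69·9.131 = 6.300
Arc 3: start y=0.000, vy=6.300 → t=1.284, apex=2.023, x_land=59.137, impact vy=-6.300
  bounce: vy ← 0.69·6.300 = 4.347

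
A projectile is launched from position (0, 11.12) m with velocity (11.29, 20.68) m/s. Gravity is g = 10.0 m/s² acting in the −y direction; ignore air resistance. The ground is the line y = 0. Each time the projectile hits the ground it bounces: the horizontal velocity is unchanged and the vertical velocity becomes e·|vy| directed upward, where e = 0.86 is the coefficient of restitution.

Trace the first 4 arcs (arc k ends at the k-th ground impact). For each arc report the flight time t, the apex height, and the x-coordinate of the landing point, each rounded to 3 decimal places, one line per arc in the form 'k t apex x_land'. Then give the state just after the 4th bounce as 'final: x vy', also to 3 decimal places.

1 4.618 32.503 52.133
2 4.385 24.039 101.644
3 3.771 17.779 144.223
4 3.243 13.150 180.841
final: 180.841 13.947

Arc 1: start y=11.120, vy=20.680 → t=4.618, apex=32.503, x_land=52.133, impact vy=-25.496
  bounce: vy ← 0.86·25.496 = 21.927
Arc 2: start y=0.000, vy=21.927 → t=4.385, apex=24.039, x_land=101.644, impact vy=-21.927
  bounce: vy ← 0.86·21.927 = 18.857
Arc 3: start y=0.000, vy=18.857 → t=3.771, apex=17.779, x_land=144.223, impact vy=-18.857
  bounce: vy ← 0.86·18.857 = 16.217
Arc 4: start y=0.000, vy=16.217 → t=3.243, apex=13.150, x_land=180.841, impact vy=-16.217
  bounce: vy ← 0.86·16.217 = 13.947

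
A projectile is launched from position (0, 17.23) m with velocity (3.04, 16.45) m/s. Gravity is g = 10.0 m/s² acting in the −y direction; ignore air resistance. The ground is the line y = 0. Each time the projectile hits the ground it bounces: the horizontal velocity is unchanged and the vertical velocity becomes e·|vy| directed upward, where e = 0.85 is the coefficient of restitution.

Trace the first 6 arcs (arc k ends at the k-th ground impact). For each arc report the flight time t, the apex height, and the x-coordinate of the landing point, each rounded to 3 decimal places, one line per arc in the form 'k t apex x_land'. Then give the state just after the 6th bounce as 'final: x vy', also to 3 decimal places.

Arc 1: start y=17.230, vy=16.450 → t=4.125, apex=30.760, x_land=12.541, impact vy=-24.803
  bounce: vy ← 0.85·24.803 = 21.083
Arc 2: start y=0.000, vy=21.083 → t=4.217, apex=22.224, x_land=25.359, impact vy=-21.083
  bounce: vy ← 0.85·21.083 = 17.920
Arc 3: start y=0.000, vy=17.920 → t=3.584, apex=16.057, x_land=36.255, impact vy=-17.920
  bounce: vy ← 0.85·17.920 = 15.232
Arc 4: start y=0.000, vy=15.232 → t=3.046, apex=11.601, x_land=45.516, impact vy=-15.232
  bounce: vy ← 0.85·15.232 = 12.947
Arc 5: start y=0.000, vy=12.947 → t=2.589, apex=8.382, x_land=53.388, impact vy=-12.947
  bounce: vy ← 0.85·12.947 = 11.005
Arc 6: start y=0.000, vy=11.005 → t=2.201, apex=6.056, x_land=60.079, impact vy=-11.005
  bounce: vy ← 0.85·11.005 = 9.355

1 4.125 30.760 12.541
2 4.217 22.224 25.359
3 3.584 16.057 36.255
4 3.046 11.601 45.516
5 2.589 8.382 53.388
6 2.201 6.056 60.079
final: 60.079 9.355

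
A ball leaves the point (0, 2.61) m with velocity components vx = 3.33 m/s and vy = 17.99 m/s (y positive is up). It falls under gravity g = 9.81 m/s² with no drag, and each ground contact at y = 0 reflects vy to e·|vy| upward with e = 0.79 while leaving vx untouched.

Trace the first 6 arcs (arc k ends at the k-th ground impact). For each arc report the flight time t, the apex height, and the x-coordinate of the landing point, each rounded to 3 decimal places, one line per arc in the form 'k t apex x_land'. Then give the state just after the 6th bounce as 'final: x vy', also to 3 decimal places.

Arc 1: start y=2.610, vy=17.990 → t=3.807, apex=19.105, x_land=12.679, impact vy=-19.361
  bounce: vy ← 0.79·19.361 = 15.295
Arc 2: start y=0.000, vy=15.295 → t=3.118, apex=11.924, x_land=23.063, impact vy=-15.295
  bounce: vy ← 0.79·15.295 = 12.083
Arc 3: start y=0.000, vy=12.083 → t=2.463, apex=7.442, x_land=31.266, impact vy=-12.083
  bounce: vy ← 0.79·12.083 = 9.546
Arc 4: start y=0.000, vy=9.546 → t=1.946, apex=4.644, x_land=37.747, impact vy=-9.546
  bounce: vy ← 0.79·9.546 = 7.541
Arc 5: start y=0.000, vy=7.541 → t=1.537, apex=2.898, x_land=42.866, impact vy=-7.541
  bounce: vy ← 0.79·7.541 = 5.957
Arc 6: start y=0.000, vy=5.957 → t=1.215, apex=1.809, x_land=46.911, impact vy=-5.957
  bounce: vy ← 0.79·5.957 = 4.706

1 3.807 19.105 12.679
2 3.118 11.924 23.063
3 2.463 7.442 31.266
4 1.946 4.644 37.747
5 1.537 2.898 42.866
6 1.215 1.809 46.911
final: 46.911 4.706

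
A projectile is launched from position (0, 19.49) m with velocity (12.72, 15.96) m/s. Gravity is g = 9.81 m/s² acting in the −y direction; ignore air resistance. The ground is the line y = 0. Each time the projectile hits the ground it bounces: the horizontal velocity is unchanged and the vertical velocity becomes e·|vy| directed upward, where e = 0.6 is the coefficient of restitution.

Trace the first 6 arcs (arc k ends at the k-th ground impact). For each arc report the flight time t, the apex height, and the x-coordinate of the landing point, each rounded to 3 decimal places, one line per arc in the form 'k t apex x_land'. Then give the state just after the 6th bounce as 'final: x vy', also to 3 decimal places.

Arc 1: start y=19.490, vy=15.960 → t=4.200, apex=32.473, x_land=53.423, impact vy=-25.241
  bounce: vy ← 0.6·25.241 = 15.145
Arc 2: start y=0.000, vy=15.145 → t=3.088, apex=11.690, x_land=92.697, impact vy=-15.145
  bounce: vy ← 0.6·15.145 = 9.087
Arc 3: start y=0.000, vy=9.087 → t=1.853, apex=4.208, x_land=116.262, impact vy=-9.087
  bounce: vy ← 0.6·9.087 = 5.452
Arc 4: start y=0.000, vy=5.452 → t=1.112, apex=1.515, x_land=130.401, impact vy=-5.452
  bounce: vy ← 0.6·5.452 = 3.271
Arc 5: start y=0.000, vy=3.271 → t=0.667, apex=0.545, x_land=138.884, impact vy=-3.271
  bounce: vy ← 0.6·3.271 = 1.963
Arc 6: start y=0.000, vy=1.963 → t=0.400, apex=0.196, x_land=143.974, impact vy=-1.963
  bounce: vy ← 0.6·1.963 = 1.178

1 4.200 32.473 53.423
2 3.088 11.690 92.697
3 1.853 4.208 116.262
4 1.112 1.515 130.401
5 0.667 0.545 138.884
6 0.400 0.196 143.974
final: 143.974 1.178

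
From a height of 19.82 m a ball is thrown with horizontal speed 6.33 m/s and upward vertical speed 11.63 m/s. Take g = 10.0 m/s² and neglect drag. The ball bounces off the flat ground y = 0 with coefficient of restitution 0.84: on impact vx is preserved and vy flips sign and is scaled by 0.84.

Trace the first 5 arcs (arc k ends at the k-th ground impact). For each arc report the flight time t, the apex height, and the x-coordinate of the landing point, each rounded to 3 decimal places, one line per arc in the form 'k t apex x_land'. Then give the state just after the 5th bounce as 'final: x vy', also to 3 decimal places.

1 3.469 26.583 21.957
2 3.874 18.757 46.478
3 3.254 13.235 67.075
4 2.733 9.339 84.377
5 2.296 6.589 98.910
final: 98.910 9.643

Arc 1: start y=19.820, vy=11.630 → t=3.469, apex=26.583, x_land=21.957, impact vy=-23.058
  bounce: vy ← 0.84·23.058 = 19.368
Arc 2: start y=0.000, vy=19.368 → t=3.874, apex=18.757, x_land=46.478, impact vy=-19.368
  bounce: vy ← 0.84·19.368 = 16.270
Arc 3: start y=0.000, vy=16.270 → t=3.254, apex=13.235, x_land=67.075, impact vy=-16.270
  bounce: vy ← 0.84·16.270 = 13.666
Arc 4: start y=0.000, vy=13.666 → t=2.733, apex=9.339, x_land=84.377, impact vy=-13.666
  bounce: vy ← 0.84·13.666 = 11.480
Arc 5: start y=0.000, vy=11.480 → t=2.296, apex=6.589, x_land=98.910, impact vy=-11.480
  bounce: vy ← 0.84·11.480 = 9.643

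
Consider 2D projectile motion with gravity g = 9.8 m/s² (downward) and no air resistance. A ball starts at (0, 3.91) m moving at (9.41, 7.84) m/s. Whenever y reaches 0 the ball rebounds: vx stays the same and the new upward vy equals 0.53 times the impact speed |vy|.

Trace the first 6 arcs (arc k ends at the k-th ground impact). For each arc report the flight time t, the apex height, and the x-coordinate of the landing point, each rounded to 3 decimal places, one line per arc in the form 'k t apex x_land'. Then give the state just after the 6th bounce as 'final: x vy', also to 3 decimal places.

1 1.999 7.046 18.812
2 1.271 1.979 30.773
3 0.674 0.556 37.112
4 0.357 0.156 40.472
5 0.189 0.044 42.253
6 0.100 0.012 43.197
final: 43.197 0.260

Arc 1: start y=3.910, vy=7.840 → t=1.999, apex=7.046, x_land=18.812, impact vy=-11.752
  bounce: vy ← 0.53·11.752 = 6.228
Arc 2: start y=0.000, vy=6.228 → t=1.271, apex=1.979, x_land=30.773, impact vy=-6.228
  bounce: vy ← 0.53·6.228 = 3.301
Arc 3: start y=0.000, vy=3.301 → t=0.674, apex=0.556, x_land=37.112, impact vy=-3.301
  bounce: vy ← 0.53·3.301 = 1.750
Arc 4: start y=0.000, vy=1.750 → t=0.357, apex=0.156, x_land=40.472, impact vy=-1.750
  bounce: vy ← 0.53·1.750 = 0.927
Arc 5: start y=0.000, vy=0.927 → t=0.189, apex=0.044, x_land=42.253, impact vy=-0.927
  bounce: vy ← 0.53·0.927 = 0.491
Arc 6: start y=0.000, vy=0.491 → t=0.100, apex=0.012, x_land=43.197, impact vy=-0.491
  bounce: vy ← 0.53·0.491 = 0.260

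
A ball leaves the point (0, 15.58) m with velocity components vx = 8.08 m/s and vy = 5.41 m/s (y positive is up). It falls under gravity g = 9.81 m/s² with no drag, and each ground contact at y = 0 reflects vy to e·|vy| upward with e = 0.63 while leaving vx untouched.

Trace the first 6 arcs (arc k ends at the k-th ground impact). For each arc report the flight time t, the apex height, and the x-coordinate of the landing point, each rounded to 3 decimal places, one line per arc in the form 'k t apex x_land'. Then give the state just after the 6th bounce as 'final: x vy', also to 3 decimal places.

1 2.417 17.072 19.530
2 2.351 6.776 38.523
3 1.481 2.689 50.489
4 0.933 1.067 58.028
5 0.588 0.424 62.777
6 0.370 0.168 65.769
final: 65.769 1.144

Arc 1: start y=15.580, vy=5.410 → t=2.417, apex=17.072, x_land=19.530, impact vy=-18.302
  bounce: vy ← 0.63·18.302 = 11.530
Arc 2: start y=0.000, vy=11.530 → t=2.351, apex=6.776, x_land=38.523, impact vy=-11.530
  bounce: vy ← 0.63·11.530 = 7.264
Arc 3: start y=0.000, vy=7.264 → t=1.481, apex=2.689, x_land=50.489, impact vy=-7.264
  bounce: vy ← 0.63·7.264 = 4.576
Arc 4: start y=0.000, vy=4.576 → t=0.933, apex=1.067, x_land=58.028, impact vy=-4.576
  bounce: vy ← 0.63·4.576 = 2.883
Arc 5: start y=0.000, vy=2.883 → t=0.588, apex=0.424, x_land=62.777, impact vy=-2.883
  bounce: vy ← 0.63·2.883 = 1.816
Arc 6: start y=0.000, vy=1.816 → t=0.370, apex=0.168, x_land=65.769, impact vy=-1.816
  bounce: vy ← 0.63·1.816 = 1.144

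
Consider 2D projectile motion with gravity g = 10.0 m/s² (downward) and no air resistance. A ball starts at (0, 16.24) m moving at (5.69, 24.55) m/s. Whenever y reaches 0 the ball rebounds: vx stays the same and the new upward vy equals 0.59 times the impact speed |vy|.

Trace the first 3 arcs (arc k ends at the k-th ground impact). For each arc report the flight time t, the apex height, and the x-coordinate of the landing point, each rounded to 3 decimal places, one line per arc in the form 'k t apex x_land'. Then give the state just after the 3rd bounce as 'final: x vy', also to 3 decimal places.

Arc 1: start y=16.240, vy=24.550 → t=5.500, apex=46.375, x_land=31.298, impact vy=-30.455
  bounce: vy ← 0.59·30.455 = 17.968
Arc 2: start y=0.000, vy=17.968 → t=3.594, apex=16.143, x_land=51.746, impact vy=-17.968
  bounce: vy ← 0.59·17.968 = 10.601
Arc 3: start y=0.000, vy=10.601 → t=2.120, apex=5.619, x_land=63.810, impact vy=-10.601
  bounce: vy ← 0.59·10.601 = 6.255

1 5.500 46.375 31.298
2 3.594 16.143 51.746
3 2.120 5.619 63.810
final: 63.810 6.255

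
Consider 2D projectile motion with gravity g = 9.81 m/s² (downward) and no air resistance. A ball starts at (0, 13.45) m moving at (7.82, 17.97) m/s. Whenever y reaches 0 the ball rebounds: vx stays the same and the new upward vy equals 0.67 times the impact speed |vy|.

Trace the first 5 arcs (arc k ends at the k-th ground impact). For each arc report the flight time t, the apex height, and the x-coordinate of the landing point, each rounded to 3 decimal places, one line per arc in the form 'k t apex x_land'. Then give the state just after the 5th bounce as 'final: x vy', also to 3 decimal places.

Arc 1: start y=13.450, vy=17.970 → t=4.301, apex=29.909, x_land=33.635, impact vy=-24.224
  bounce: vy ← 0.67·24.224 = 16.230
Arc 2: start y=0.000, vy=16.230 → t=3.309, apex=13.426, x_land=59.511, impact vy=-16.230
  bounce: vy ← 0.67·16.230 = 10.874
Arc 3: start y=0.000, vy=10.874 → t=2.217, apex=6.027, x_land=76.847, impact vy=-10.874
  bounce: vy ← 0.67·10.874 = 7.286
Arc 4: start y=0.000, vy=7.286 → t=1.485, apex=2.705, x_land=88.463, impact vy=-7.286
  bounce: vy ← 0.67·7.286 = 4.881
Arc 5: start y=0.000, vy=4.881 → t=0.995, apex=1.214, x_land=96.245, impact vy=-4.881
  bounce: vy ← 0.67·4.881 = 3.271

1 4.301 29.909 33.635
2 3.309 13.426 59.511
3 2.217 6.027 76.847
4 1.485 2.705 88.463
5 0.995 1.214 96.245
final: 96.245 3.271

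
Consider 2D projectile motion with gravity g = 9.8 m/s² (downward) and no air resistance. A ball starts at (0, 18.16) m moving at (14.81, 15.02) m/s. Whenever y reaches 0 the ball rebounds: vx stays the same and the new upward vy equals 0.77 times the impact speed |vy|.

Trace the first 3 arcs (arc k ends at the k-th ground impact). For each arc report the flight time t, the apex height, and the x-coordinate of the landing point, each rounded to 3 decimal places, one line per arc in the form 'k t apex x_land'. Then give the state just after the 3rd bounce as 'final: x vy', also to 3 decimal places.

Arc 1: start y=18.160, vy=15.020 → t=3.993, apex=29.670, x_land=59.142, impact vy=-24.115
  bounce: vy ← 0.77·24.115 = 18.569
Arc 2: start y=0.000, vy=18.569 → t=3.790, apex=17.591, x_land=115.265, impact vy=-18.569
  bounce: vy ← 0.77·18.569 = 14.298
Arc 3: start y=0.000, vy=14.298 → t=2.918, apex=10.430, x_land=158.479, impact vy=-14.298
  bounce: vy ← 0.77·14.298 = 11.009

1 3.993 29.670 59.142
2 3.790 17.591 115.265
3 2.918 10.430 158.479
final: 158.479 11.009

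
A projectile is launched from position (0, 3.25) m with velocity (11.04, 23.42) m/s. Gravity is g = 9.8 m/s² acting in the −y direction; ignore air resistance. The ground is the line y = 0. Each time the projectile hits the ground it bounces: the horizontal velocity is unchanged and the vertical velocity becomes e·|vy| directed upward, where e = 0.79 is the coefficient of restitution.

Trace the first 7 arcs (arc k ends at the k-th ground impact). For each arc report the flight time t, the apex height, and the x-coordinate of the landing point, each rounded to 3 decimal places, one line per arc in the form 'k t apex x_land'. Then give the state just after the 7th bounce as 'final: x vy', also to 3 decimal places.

1 4.915 31.235 54.257
2 3.989 19.493 98.296
3 3.151 12.166 133.088
4 2.490 7.593 160.573
5 1.967 4.739 182.287
6 1.554 2.957 199.440
7 1.227 1.846 212.991
final: 212.991 4.752

Arc 1: start y=3.250, vy=23.420 → t=4.915, apex=31.235, x_land=54.257, impact vy=-24.743
  bounce: vy ← 0.79·24.743 = 19.547
Arc 2: start y=0.000, vy=19.547 → t=3.989, apex=19.493, x_land=98.296, impact vy=-19.547
  bounce: vy ← 0.79·19.547 = 15.442
Arc 3: start y=0.000, vy=15.442 → t=3.151, apex=12.166, x_land=133.088, impact vy=-15.442
  bounce: vy ← 0.79·15.442 = 12.199
Arc 4: start y=0.000, vy=12.199 → t=2.490, apex=7.593, x_land=160.573, impact vy=-12.199
  bounce: vy ← 0.79·12.199 = 9.637
Arc 5: start y=0.000, vy=9.637 → t=1.967, apex=4.739, x_land=182.287, impact vy=-9.637
  bounce: vy ← 0.79·9.637 = 7.613
Arc 6: start y=0.000, vy=7.613 → t=1.554, apex=2.957, x_land=199.440, impact vy=-7.613
  bounce: vy ← 0.79·7.613 = 6.015
Arc 7: start y=0.000, vy=6.015 → t=1.227, apex=1.846, x_land=212.991, impact vy=-6.015
  bounce: vy ← 0.79·6.015 = 4.752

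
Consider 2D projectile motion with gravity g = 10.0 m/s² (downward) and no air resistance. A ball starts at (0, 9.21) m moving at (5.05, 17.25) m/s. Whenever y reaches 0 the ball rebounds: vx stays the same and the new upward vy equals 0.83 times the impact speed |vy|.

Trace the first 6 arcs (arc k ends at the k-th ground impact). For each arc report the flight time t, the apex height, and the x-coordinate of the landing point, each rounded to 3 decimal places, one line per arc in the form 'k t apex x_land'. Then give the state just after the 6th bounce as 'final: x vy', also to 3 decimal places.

Arc 1: start y=9.210, vy=17.250 → t=3.920, apex=24.088, x_land=19.796, impact vy=-21.949
  bounce: vy ← 0.83·21.949 = 18.218
Arc 2: start y=0.000, vy=18.218 → t=3.644, apex=16.594, x_land=38.195, impact vy=-18.218
  bounce: vy ← 0.83·18.218 = 15.121
Arc 3: start y=0.000, vy=15.121 → t=3.024, apex=11.432, x_land=53.467, impact vy=-15.121
  bounce: vy ← 0.83·15.121 = 12.550
Arc 4: start y=0.000, vy=12.550 → t=2.510, apex=7.875, x_land=66.143, impact vy=-12.550
  bounce: vy ← 0.83·12.550 = 10.417
Arc 5: start y=0.000, vy=10.417 → t=2.083, apex=5.425, x_land=76.664, impact vy=-10.417
  bounce: vy ← 0.83·10.417 = 8.646
Arc 6: start y=0.000, vy=8.646 → t=1.729, apex=3.738, x_land=85.396, impact vy=-8.646
  bounce: vy ← 0.83·8.646 = 7.176

1 3.920 24.088 19.796
2 3.644 16.594 38.195
3 3.024 11.432 53.467
4 2.510 7.875 66.143
5 2.083 5.425 76.664
6 1.729 3.738 85.396
final: 85.396 7.176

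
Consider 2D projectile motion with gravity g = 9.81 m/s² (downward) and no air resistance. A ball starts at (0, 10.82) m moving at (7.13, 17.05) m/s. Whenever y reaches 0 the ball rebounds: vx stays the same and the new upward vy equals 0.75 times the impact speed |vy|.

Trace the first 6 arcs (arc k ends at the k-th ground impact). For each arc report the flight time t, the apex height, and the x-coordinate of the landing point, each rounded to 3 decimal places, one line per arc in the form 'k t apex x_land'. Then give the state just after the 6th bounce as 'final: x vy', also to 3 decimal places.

Arc 1: start y=10.820, vy=17.050 → t=4.024, apex=25.637, x_land=28.693, impact vy=-22.427
  bounce: vy ← 0.75·22.427 = 16.821
Arc 2: start y=0.000, vy=16.821 → t=3.429, apex=14.421, x_land=53.143, impact vy=-16.821
  bounce: vy ← 0.75·16.821 = 12.615
Arc 3: start y=0.000, vy=12.615 → t=2.572, apex=8.112, x_land=71.481, impact vy=-12.615
  bounce: vy ← 0.75·12.615 = 9.462
Arc 4: start y=0.000, vy=9.462 → t=1.929, apex=4.563, x_land=85.235, impact vy=-9.462
  bounce: vy ← 0.75·9.462 = 7.096
Arc 5: start y=0.000, vy=7.096 → t=1.447, apex=2.567, x_land=95.550, impact vy=-7.096
  bounce: vy ← 0.75·7.096 = 5.322
Arc 6: start y=0.000, vy=5.322 → t=1.085, apex=1.444, x_land=103.286, impact vy=-5.322
  bounce: vy ← 0.75·5.322 = 3.992

1 4.024 25.637 28.693
2 3.429 14.421 53.143
3 2.572 8.112 71.481
4 1.929 4.563 85.235
5 1.447 2.567 95.550
6 1.085 1.444 103.286
final: 103.286 3.992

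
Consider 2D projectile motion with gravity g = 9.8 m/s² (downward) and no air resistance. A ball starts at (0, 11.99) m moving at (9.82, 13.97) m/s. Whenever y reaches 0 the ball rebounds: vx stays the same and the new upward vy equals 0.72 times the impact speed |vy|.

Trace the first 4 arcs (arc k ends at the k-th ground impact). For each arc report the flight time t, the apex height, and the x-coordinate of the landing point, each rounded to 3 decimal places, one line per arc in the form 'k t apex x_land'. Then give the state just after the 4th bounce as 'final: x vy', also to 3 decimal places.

Arc 1: start y=11.990, vy=13.970 → t=3.542, apex=21.947, x_land=34.781, impact vy=-20.740
  bounce: vy ← 0.72·20.740 = 14.933
Arc 2: start y=0.000, vy=14.933 → t=3.048, apex=11.377, x_land=64.708, impact vy=-14.933
  bounce: vy ← 0.72·14.933 = 10.752
Arc 3: start y=0.000, vy=10.752 → t=2.194, apex=5.898, x_land=86.256, impact vy=-10.752
  bounce: vy ← 0.72·10.752 = 7.741
Arc 4: start y=0.000, vy=7.741 → t=1.580, apex=3.058, x_land=101.770, impact vy=-7.741
  bounce: vy ← 0.72·7.741 = 5.574

1 3.542 21.947 34.781
2 3.048 11.377 64.708
3 2.194 5.898 86.256
4 1.580 3.058 101.770
final: 101.770 5.574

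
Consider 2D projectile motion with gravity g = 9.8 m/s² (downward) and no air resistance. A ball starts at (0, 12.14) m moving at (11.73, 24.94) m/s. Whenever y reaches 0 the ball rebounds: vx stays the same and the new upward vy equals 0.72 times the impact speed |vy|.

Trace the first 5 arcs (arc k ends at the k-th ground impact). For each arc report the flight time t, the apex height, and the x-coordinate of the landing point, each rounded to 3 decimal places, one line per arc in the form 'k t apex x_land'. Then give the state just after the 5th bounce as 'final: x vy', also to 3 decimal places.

Arc 1: start y=12.140, vy=24.940 → t=5.537, apex=43.875, x_land=64.952, impact vy=-29.325
  bounce: vy ← 0.72·29.325 = 21.114
Arc 2: start y=0.000, vy=21.114 → t=4.309, apex=22.745, x_land=115.496, impact vy=-21.114
  bounce: vy ← 0.72·21.114 = 15.202
Arc 3: start y=0.000, vy=15.202 → t=3.102, apex=11.791, x_land=151.888, impact vy=-15.202
  bounce: vy ← 0.72·15.202 = 10.945
Arc 4: start y=0.000, vy=10.945 → t=2.234, apex=6.112, x_land=178.090, impact vy=-10.945
  bounce: vy ← 0.72·10.945 = 7.881
Arc 5: start y=0.000, vy=7.881 → t=1.608, apex=3.169, x_land=196.955, impact vy=-7.881
  bounce: vy ← 0.72·7.881 = 5.674

1 5.537 43.875 64.952
2 4.309 22.745 115.496
3 3.102 11.791 151.888
4 2.234 6.112 178.090
5 1.608 3.169 196.955
final: 196.955 5.674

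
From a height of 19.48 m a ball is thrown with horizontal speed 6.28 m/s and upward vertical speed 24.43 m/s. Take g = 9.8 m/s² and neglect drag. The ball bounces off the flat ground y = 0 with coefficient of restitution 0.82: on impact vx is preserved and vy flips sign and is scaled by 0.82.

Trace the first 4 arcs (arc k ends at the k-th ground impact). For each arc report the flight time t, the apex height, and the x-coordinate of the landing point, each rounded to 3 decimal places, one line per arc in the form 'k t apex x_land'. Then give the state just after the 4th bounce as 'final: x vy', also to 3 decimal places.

Arc 1: start y=19.480, vy=24.430 → t=5.685, apex=49.930, x_land=35.702, impact vy=-31.283
  bounce: vy ← 0.82·31.283 = 25.652
Arc 2: start y=0.000, vy=25.652 → t=5.235, apex=33.573, x_land=68.579, impact vy=-25.652
  bounce: vy ← 0.82·25.652 = 21.035
Arc 3: start y=0.000, vy=21.035 → t=4.293, apex=22.575, x_land=95.537, impact vy=-21.035
  bounce: vy ← 0.82·21.035 = 17.249
Arc 4: start y=0.000, vy=17.249 → t=3.520, apex=15.179, x_land=117.644, impact vy=-17.249
  bounce: vy ← 0.82·17.249 = 14.144

1 5.685 49.930 35.702
2 5.235 33.573 68.579
3 4.293 22.575 95.537
4 3.520 15.179 117.644
final: 117.644 14.144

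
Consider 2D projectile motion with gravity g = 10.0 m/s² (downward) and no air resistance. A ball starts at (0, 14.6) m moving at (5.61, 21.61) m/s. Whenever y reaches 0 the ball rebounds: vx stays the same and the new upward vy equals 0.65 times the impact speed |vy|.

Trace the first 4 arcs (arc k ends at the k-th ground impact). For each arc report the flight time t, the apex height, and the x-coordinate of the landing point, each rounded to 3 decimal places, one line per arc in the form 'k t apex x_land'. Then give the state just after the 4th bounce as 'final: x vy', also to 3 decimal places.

1 4.916 37.950 27.579
2 3.581 16.034 47.671
3 2.328 6.774 60.731
4 1.513 2.862 69.219
final: 69.219 4.918

Arc 1: start y=14.600, vy=21.610 → t=4.916, apex=37.950, x_land=27.579, impact vy=-27.550
  bounce: vy ← 0.65·27.550 = 17.907
Arc 2: start y=0.000, vy=17.907 → t=3.581, apex=16.034, x_land=47.671, impact vy=-17.907
  bounce: vy ← 0.65·17.907 = 11.640
Arc 3: start y=0.000, vy=11.640 → t=2.328, apex=6.774, x_land=60.731, impact vy=-11.640
  bounce: vy ← 0.65·11.640 = 7.566
Arc 4: start y=0.000, vy=7.566 → t=1.513, apex=2.862, x_land=69.219, impact vy=-7.566
  bounce: vy ← 0.65·7.566 = 4.918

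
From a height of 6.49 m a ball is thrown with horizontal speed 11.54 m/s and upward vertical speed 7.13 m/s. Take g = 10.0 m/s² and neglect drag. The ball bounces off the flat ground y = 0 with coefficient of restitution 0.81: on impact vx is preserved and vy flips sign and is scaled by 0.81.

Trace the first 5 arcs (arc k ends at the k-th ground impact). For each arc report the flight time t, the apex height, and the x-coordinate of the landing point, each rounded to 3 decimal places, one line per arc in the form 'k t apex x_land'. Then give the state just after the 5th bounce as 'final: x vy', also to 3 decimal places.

Arc 1: start y=6.490, vy=7.130 → t=2.057, apex=9.032, x_land=23.738, impact vy=-13.440
  bounce: vy ← 0.81·13.440 = 10.886
Arc 2: start y=0.000, vy=10.886 → t=2.177, apex=5.926, x_land=48.864, impact vy=-10.886
  bounce: vy ← 0.81·10.886 = 8.818
Arc 3: start y=0.000, vy=8.818 → t=1.764, apex=3.888, x_land=69.216, impact vy=-8.818
  bounce: vy ← 0.81·8.818 = 7.143
Arc 4: start y=0.000, vy=7.143 → t=1.429, apex=2.551, x_land=85.701, impact vy=-7.143
  bounce: vy ← 0.81·7.143 = 5.786
Arc 5: start y=0.000, vy=5.786 → t=1.157, apex=1.674, x_land=99.054, impact vy=-5.786
  bounce: vy ← 0.81·5.786 = 4.686

1 2.057 9.032 23.738
2 2.177 5.926 48.864
3 1.764 3.888 69.216
4 1.429 2.551 85.701
5 1.157 1.674 99.054
final: 99.054 4.686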